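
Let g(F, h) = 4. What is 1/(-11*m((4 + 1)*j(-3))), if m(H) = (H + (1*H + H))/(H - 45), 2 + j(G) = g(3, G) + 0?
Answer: 7/66 ≈ 0.10606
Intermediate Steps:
j(G) = 2 (j(G) = -2 + (4 + 0) = -2 + 4 = 2)
m(H) = 3*H/(-45 + H) (m(H) = (H + (H + H))/(-45 + H) = (H + 2*H)/(-45 + H) = (3*H)/(-45 + H) = 3*H/(-45 + H))
1/(-11*m((4 + 1)*j(-3))) = 1/(-33*(4 + 1)*2/(-45 + (4 + 1)*2)) = 1/(-33*5*2/(-45 + 5*2)) = 1/(-33*10/(-45 + 10)) = 1/(-33*10/(-35)) = 1/(-33*10*(-1)/35) = 1/(-11*(-6/7)) = 1/(66/7) = 7/66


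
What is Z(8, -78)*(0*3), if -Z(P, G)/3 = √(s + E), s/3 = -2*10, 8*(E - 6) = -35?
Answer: 0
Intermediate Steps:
E = 13/8 (E = 6 + (⅛)*(-35) = 6 - 35/8 = 13/8 ≈ 1.6250)
s = -60 (s = 3*(-2*10) = 3*(-20) = -60)
Z(P, G) = -3*I*√934/4 (Z(P, G) = -3*√(-60 + 13/8) = -3*I*√934/4)
Z(8, -78)*(0*3) = (-3*I*√934/4)*(0*3) = -3*I*√934/4*0 = 0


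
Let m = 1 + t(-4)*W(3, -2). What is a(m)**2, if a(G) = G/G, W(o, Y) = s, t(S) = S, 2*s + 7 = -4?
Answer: 1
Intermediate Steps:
s = -11/2 (s = -7/2 + (1/2)*(-4) = -7/2 - 2 = -11/2 ≈ -5.5000)
W(o, Y) = -11/2
m = 23 (m = 1 - 4*(-11/2) = 1 + 22 = 23)
a(G) = 1
a(m)**2 = 1**2 = 1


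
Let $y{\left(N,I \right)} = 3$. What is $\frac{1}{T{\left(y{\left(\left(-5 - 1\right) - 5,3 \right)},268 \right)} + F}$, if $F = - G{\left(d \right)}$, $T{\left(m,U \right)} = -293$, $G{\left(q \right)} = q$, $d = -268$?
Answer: $- \frac{1}{25} \approx -0.04$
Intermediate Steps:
$F = 268$ ($F = \left(-1\right) \left(-268\right) = 268$)
$\frac{1}{T{\left(y{\left(\left(-5 - 1\right) - 5,3 \right)},268 \right)} + F} = \frac{1}{-293 + 268} = \frac{1}{-25} = - \frac{1}{25}$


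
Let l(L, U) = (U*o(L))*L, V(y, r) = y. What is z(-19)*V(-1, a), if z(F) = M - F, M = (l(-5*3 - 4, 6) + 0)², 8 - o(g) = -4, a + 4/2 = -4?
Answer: -1871443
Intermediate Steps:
a = -6 (a = -2 - 4 = -6)
o(g) = 12 (o(g) = 8 - 1*(-4) = 8 + 4 = 12)
l(L, U) = 12*L*U (l(L, U) = (U*12)*L = (12*U)*L = 12*L*U)
M = 1871424 (M = (12*(-5*3 - 4)*6 + 0)² = (12*(-15 - 4)*6 + 0)² = (12*(-19)*6 + 0)² = (-1368 + 0)² = (-1368)² = 1871424)
z(F) = 1871424 - F
z(-19)*V(-1, a) = (1871424 - 1*(-19))*(-1) = (1871424 + 19)*(-1) = 1871443*(-1) = -1871443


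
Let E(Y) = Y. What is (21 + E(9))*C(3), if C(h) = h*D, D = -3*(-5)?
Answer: 1350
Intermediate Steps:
D = 15
C(h) = 15*h (C(h) = h*15 = 15*h)
(21 + E(9))*C(3) = (21 + 9)*(15*3) = 30*45 = 1350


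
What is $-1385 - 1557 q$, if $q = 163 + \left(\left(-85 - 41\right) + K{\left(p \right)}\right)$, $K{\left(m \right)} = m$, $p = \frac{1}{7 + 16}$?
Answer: $- \frac{1358419}{23} \approx -59062.0$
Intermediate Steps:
$p = \frac{1}{23} \approx 0.043478$
$q = \frac{852}{23}$ ($q = 163 + \left(\left(-85 - 41\right) + \frac{1}{23}\right) = 163 + \left(-126 + \frac{1}{23}\right) = 163 - \frac{2897}{23} = \frac{852}{23} \approx 37.043$)
$-1385 - 1557 q = -1385 - \frac{1326564}{23} = - \frac{1358419}{23}$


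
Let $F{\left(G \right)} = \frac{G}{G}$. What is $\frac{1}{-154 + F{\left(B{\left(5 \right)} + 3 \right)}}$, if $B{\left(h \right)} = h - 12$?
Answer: $- \frac{1}{153} \approx -0.0065359$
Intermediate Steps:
$B{\left(h \right)} = -12 + h$ ($B{\left(h \right)} = h - 12 = -12 + h$)
$F{\left(G \right)} = 1$
$\frac{1}{-154 + F{\left(B{\left(5 \right)} + 3 \right)}} = \frac{1}{-154 + 1} = \frac{1}{-153} = - \frac{1}{153}$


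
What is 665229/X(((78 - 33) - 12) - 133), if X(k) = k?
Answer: -665229/100 ≈ -6652.3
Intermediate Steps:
665229/X(((78 - 33) - 12) - 133) = 665229/(((78 - 33) - 12) - 133) = 665229/((45 - 12) - 133) = 665229/(33 - 133) = 665229/(-100) = 665229*(-1/100) = -665229/100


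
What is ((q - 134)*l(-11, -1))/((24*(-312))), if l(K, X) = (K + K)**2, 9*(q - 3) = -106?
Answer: 155485/16848 ≈ 9.2287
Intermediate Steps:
q = -79/9 (q = 3 + (1/9)*(-106) = 3 - 106/9 = -79/9 ≈ -8.7778)
l(K, X) = 4*K**2 (l(K, X) = (2*K)**2 = 4*K**2)
((q - 134)*l(-11, -1))/((24*(-312))) = ((-79/9 - 134)*(4*(-11)**2))/((24*(-312))) = -5140*121/9/(-7488) = -1285/9*484*(-1/7488) = -621940/9*(-1/7488) = 155485/16848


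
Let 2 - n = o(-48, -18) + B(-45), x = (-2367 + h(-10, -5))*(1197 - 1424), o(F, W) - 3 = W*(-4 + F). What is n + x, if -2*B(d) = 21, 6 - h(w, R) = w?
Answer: 1065501/2 ≈ 5.3275e+5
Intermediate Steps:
h(w, R) = 6 - w
o(F, W) = 3 + W*(-4 + F)
B(d) = -21/2 (B(d) = -½*21 = -21/2)
x = 533677 (x = (-2367 + (6 - 1*(-10)))*(1197 - 1424) = (-2367 + (6 + 10))*(-227) = (-2367 + 16)*(-227) = -2351*(-227) = 533677)
n = -1853/2 (n = 2 - ((3 - 4*(-18) - 48*(-18)) - 21/2) = 2 - ((3 + 72 + 864) - 21/2) = 2 - (939 - 21/2) = 2 - 1*1857/2 = 2 - 1857/2 = -1853/2 ≈ -926.50)
n + x = -1853/2 + 533677 = 1065501/2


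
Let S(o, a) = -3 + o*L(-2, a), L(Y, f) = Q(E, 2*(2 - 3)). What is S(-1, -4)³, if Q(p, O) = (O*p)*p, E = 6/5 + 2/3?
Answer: 712121957/11390625 ≈ 62.518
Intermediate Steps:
E = 28/15 (E = 6*(⅕) + 2*(⅓) = 6/5 + ⅔ = 28/15 ≈ 1.8667)
Q(p, O) = O*p²
L(Y, f) = -1568/225 (L(Y, f) = (2*(2 - 3))*(28/15)² = (2*(-1))*(784/225) = -2*784/225 = -1568/225)
S(o, a) = -3 - 1568*o/225 (S(o, a) = -3 + o*(-1568/225) = -3 - 1568*o/225)
S(-1, -4)³ = (-3 - 1568/225*(-1))³ = (-3 + 1568/225)³ = (893/225)³ = 712121957/11390625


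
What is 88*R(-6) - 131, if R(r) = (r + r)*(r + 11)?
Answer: -5411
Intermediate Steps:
R(r) = 2*r*(11 + r) (R(r) = (2*r)*(11 + r) = 2*r*(11 + r))
88*R(-6) - 131 = 88*(2*(-6)*(11 - 6)) - 131 = 88*(2*(-6)*5) - 131 = 88*(-60) - 131 = -5280 - 131 = -5411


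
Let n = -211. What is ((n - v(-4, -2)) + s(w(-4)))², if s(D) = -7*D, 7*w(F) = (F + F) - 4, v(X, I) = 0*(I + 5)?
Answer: 39601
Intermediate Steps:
v(X, I) = 0 (v(X, I) = 0*(5 + I) = 0)
w(F) = -4/7 + 2*F/7 (w(F) = ((F + F) - 4)/7 = (2*F - 4)/7 = (-4 + 2*F)/7 = -4/7 + 2*F/7)
((n - v(-4, -2)) + s(w(-4)))² = ((-211 - 1*0) - 7*(-4/7 + (2/7)*(-4)))² = ((-211 + 0) - 7*(-4/7 - 8/7))² = (-211 - 7*(-12/7))² = (-211 + 12)² = (-199)² = 39601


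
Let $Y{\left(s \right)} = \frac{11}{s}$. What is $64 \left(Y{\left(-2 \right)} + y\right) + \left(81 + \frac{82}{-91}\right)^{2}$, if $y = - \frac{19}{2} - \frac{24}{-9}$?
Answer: $\frac{139779155}{24843} \approx 5626.5$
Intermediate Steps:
$y = - \frac{41}{6}$ ($y = \left(-19\right) \frac{1}{2} - - \frac{8}{3} = - \frac{19}{2} + \frac{8}{3} = - \frac{41}{6} \approx -6.8333$)
$64 \left(Y{\left(-2 \right)} + y\right) + \left(81 + \frac{82}{-91}\right)^{2} = 64 \left(\frac{11}{-2} - \frac{41}{6}\right) + \left(81 + \frac{82}{-91}\right)^{2} = 64 \left(11 \left(- \frac{1}{2}\right) - \frac{41}{6}\right) + \left(81 + 82 \left(- \frac{1}{91}\right)\right)^{2} = 64 \left(- \frac{11}{2} - \frac{41}{6}\right) + \left(81 - \frac{82}{91}\right)^{2} = 64 \left(- \frac{37}{3}\right) + \left(\frac{7289}{91}\right)^{2} = - \frac{2368}{3} + \frac{53129521}{8281} = \frac{139779155}{24843}$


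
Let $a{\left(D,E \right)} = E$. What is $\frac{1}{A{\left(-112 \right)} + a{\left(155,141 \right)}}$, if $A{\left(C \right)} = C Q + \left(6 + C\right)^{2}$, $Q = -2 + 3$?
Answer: $\frac{1}{11265} \approx 8.8771 \cdot 10^{-5}$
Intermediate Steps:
$Q = 1$
$A{\left(C \right)} = C + \left(6 + C\right)^{2}$ ($A{\left(C \right)} = C 1 + \left(6 + C\right)^{2} = C + \left(6 + C\right)^{2}$)
$\frac{1}{A{\left(-112 \right)} + a{\left(155,141 \right)}} = \frac{1}{\left(-112 + \left(6 - 112\right)^{2}\right) + 141} = \frac{1}{\left(-112 + \left(-106\right)^{2}\right) + 141} = \frac{1}{\left(-112 + 11236\right) + 141} = \frac{1}{11124 + 141} = \frac{1}{11265}$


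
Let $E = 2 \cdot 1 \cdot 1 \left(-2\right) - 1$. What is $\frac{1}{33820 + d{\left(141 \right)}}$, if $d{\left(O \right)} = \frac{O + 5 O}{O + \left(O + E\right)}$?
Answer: $\frac{277}{9368986} \approx 2.9566 \cdot 10^{-5}$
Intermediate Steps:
$E = -5$ ($E = 2 \cdot 1 \left(-2\right) - 1 = 2 \left(-2\right) - 1 = -4 - 1 = -5$)
$d{\left(O \right)} = \frac{6 O}{-5 + 2 O}$ ($d{\left(O \right)} = \frac{O + 5 O}{O + \left(O - 5\right)} = \frac{6 O}{O + \left(-5 + O\right)} = \frac{6 O}{-5 + 2 O}$)
$\frac{1}{33820 + d{\left(141 \right)}} = \frac{1}{33820 + 6 \cdot 141 \frac{1}{-5 + 2 \cdot 141}} = \frac{1}{33820 + 6 \cdot 141 \frac{1}{-5 + 282}} = \frac{1}{33820 + 6 \cdot 141 \cdot \frac{1}{277}} = \frac{1}{33820 + \frac{846}{277}} = \frac{1}{\frac{9368986}{277}} = \frac{277}{9368986}$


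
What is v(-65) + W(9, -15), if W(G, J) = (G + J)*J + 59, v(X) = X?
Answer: 84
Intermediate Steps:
W(G, J) = 59 + J*(G + J) (W(G, J) = J*(G + J) + 59 = 59 + J*(G + J))
v(-65) + W(9, -15) = -65 + (59 + (-15)² + 9*(-15)) = -65 + (59 + 225 - 135) = -65 + 149 = 84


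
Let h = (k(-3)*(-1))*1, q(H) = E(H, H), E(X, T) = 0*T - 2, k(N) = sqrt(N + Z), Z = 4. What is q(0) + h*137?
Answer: -139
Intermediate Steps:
k(N) = sqrt(4 + N) (k(N) = sqrt(N + 4) = sqrt(4 + N))
E(X, T) = -2 (E(X, T) = 0 - 2 = -2)
q(H) = -2
h = -1 (h = (sqrt(4 - 3)*(-1))*1 = (sqrt(1)*(-1))*1 = (1*(-1))*1 = -1*1 = -1)
q(0) + h*137 = -2 - 1*137 = -2 - 137 = -139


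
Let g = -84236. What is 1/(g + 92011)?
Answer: 1/7775 ≈ 0.00012862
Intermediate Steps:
1/(g + 92011) = 1/(-84236 + 92011) = 1/7775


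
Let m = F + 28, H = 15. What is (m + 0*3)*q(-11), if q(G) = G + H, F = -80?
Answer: -208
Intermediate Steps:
q(G) = 15 + G (q(G) = G + 15 = 15 + G)
m = -52 (m = -80 + 28 = -52)
(m + 0*3)*q(-11) = (-52 + 0*3)*(15 - 11) = (-52 + 0)*4 = -52*4 = -208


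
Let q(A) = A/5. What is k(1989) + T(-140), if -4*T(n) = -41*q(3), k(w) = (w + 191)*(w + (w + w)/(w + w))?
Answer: 86764123/20 ≈ 4.3382e+6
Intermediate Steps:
k(w) = (1 + w)*(191 + w) (k(w) = (191 + w)*(w + (2*w)/((2*w))) = (191 + w)*(w + (2*w)*(1/(2*w))) = (191 + w)*(w + 1) = (191 + w)*(1 + w) = (1 + w)*(191 + w))
q(A) = A/5 (q(A) = A*(1/5) = A/5)
T(n) = 123/20 (T(n) = -(-41)*(1/5)*3/4 = -(-41)*3/(4*5) = -1/4*(-123/5) = 123/20)
k(1989) + T(-140) = (191 + 1989**2 + 192*1989) + 123/20 = (191 + 3956121 + 381888) + 123/20 = 4338200 + 123/20 = 86764123/20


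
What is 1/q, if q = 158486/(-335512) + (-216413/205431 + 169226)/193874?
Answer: 3340670311273332/1337904593242033 ≈ 2.4969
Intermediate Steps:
q = 1337904593242033/3340670311273332 (q = 158486*(-1/335512) + (-216413*1/205431 + 169226)*(1/193874) = -79243/167756 + (-216413/205431 + 169226)*(1/193874) = -79243/167756 + (34764049993/205431)*(1/193874) = -79243/167756 + 34764049993/39827729694 = 1337904593242033/3340670311273332 ≈ 0.40049)
1/q = 1/(1337904593242033/3340670311273332) = 3340670311273332/1337904593242033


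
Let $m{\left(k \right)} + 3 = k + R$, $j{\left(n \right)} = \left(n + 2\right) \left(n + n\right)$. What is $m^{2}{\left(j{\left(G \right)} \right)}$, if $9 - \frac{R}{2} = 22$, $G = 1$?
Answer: $529$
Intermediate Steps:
$j{\left(n \right)} = 2 n \left(2 + n\right)$ ($j{\left(n \right)} = \left(2 + n\right) 2 n = 2 n \left(2 + n\right)$)
$R = -26$ ($R = 18 - 44 = -26$)
$m{\left(k \right)} = -29 + k$ ($m{\left(k \right)} = -3 + \left(k - 26\right) = -3 + \left(-26 + k\right) = -29 + k$)
$m^{2}{\left(j{\left(G \right)} \right)} = \left(-29 + 2 \cdot 1 \left(2 + 1\right)\right)^{2} = \left(-29 + 2 \cdot 1 \cdot 3\right)^{2} = \left(-29 + 6\right)^{2} = \left(-23\right)^{2} = 529$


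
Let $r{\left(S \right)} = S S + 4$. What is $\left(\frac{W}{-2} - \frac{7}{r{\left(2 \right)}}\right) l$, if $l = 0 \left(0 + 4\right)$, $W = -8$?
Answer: $0$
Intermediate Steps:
$r{\left(S \right)} = 4 + S^{2}$ ($r{\left(S \right)} = S^{2} + 4 = 4 + S^{2}$)
$l = 0$ ($l = 0 \cdot 4 = 0$)
$\left(\frac{W}{-2} - \frac{7}{r{\left(2 \right)}}\right) l = \left(- \frac{8}{-2} - \frac{7}{4 + 2^{2}}\right) 0 = \left(\left(-8\right) \left(- \frac{1}{2}\right) - \frac{7}{4 + 4}\right) 0 = \left(4 - \frac{7}{8}\right) 0 = \frac{25}{8} \cdot 0 = 0$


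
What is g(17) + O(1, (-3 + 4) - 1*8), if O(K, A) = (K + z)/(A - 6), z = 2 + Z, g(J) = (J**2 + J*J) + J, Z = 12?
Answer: 7720/13 ≈ 593.85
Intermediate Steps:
g(J) = J + 2*J**2 (g(J) = (J**2 + J**2) + J = 2*J**2 + J = J + 2*J**2)
z = 14 (z = 2 + 12 = 14)
O(K, A) = (14 + K)/(-6 + A) (O(K, A) = (K + 14)/(A - 6) = (14 + K)/(-6 + A))
g(17) + O(1, (-3 + 4) - 1*8) = 17*(1 + 2*17) + (14 + 1)/(-6 + ((-3 + 4) - 1*8)) = 17*(1 + 34) + 15/(-6 + (1 - 8)) = 17*35 + 15/(-6 - 7) = 595 + 15/(-13) = 595 - 1/13*15 = 595 - 15/13 = 7720/13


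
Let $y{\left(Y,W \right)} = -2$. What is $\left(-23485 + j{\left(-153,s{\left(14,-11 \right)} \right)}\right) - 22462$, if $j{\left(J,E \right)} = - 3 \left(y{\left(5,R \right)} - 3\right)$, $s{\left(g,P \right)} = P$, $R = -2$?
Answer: $-45932$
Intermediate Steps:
$j{\left(J,E \right)} = 15$ ($j{\left(J,E \right)} = - 3 \left(-2 - 3\right) = \left(-3\right) \left(-5\right) = 15$)
$\left(-23485 + j{\left(-153,s{\left(14,-11 \right)} \right)}\right) - 22462 = \left(-23485 + 15\right) - 22462 = -23470 - 22462 = -45932$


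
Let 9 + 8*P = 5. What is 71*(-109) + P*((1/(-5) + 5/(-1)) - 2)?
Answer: -38677/5 ≈ -7735.4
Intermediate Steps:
P = -1/2 (P = -9/8 + (1/8)*5 = -9/8 + 5/8 = -1/2 ≈ -0.50000)
71*(-109) + P*((1/(-5) + 5/(-1)) - 2) = 71*(-109) - ((1/(-5) + 5/(-1)) - 2)/2 = -7739 - ((1*(-1/5) + 5*(-1)) - 2)/2 = -7739 - ((-1/5 - 5) - 2)/2 = -7739 - (-26/5 - 2)/2 = -7739 - 1/2*(-36/5) = -7739 + 18/5 = -38677/5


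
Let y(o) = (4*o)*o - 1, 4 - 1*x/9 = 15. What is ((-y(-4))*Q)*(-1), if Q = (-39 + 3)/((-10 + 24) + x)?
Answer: 2268/85 ≈ 26.682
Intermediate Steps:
x = -99 (x = 36 - 9*15 = 36 - 135 = -99)
y(o) = -1 + 4*o**2 (y(o) = 4*o**2 - 1 = -1 + 4*o**2)
Q = 36/85 (Q = (-39 + 3)/((-10 + 24) - 99) = -36/(14 - 99) = -36/(-85) = -36*(-1/85) = 36/85 ≈ 0.42353)
((-y(-4))*Q)*(-1) = (-(-1 + 4*(-4)**2)*(36/85))*(-1) = (-(-1 + 4*16)*(36/85))*(-1) = (-(-1 + 64)*(36/85))*(-1) = (-1*63*(36/85))*(-1) = -63*36/85*(-1) = -2268/85*(-1) = 2268/85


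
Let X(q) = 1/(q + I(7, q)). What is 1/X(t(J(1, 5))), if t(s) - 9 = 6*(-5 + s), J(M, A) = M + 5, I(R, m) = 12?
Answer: 27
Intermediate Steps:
J(M, A) = 5 + M
t(s) = -21 + 6*s (t(s) = 9 + 6*(-5 + s) = 9 + (-30 + 6*s) = -21 + 6*s)
X(q) = 1/(12 + q) (X(q) = 1/(q + 12) = 1/(12 + q))
1/X(t(J(1, 5))) = 1/(1/(12 + (-21 + 6*(5 + 1)))) = 1/(1/(12 + (-21 + 6*6))) = 1/(1/(12 + (-21 + 36))) = 1/(1/(12 + 15)) = 1/(1/27) = 27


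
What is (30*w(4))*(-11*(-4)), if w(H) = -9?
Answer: -11880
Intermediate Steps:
(30*w(4))*(-11*(-4)) = (30*(-9))*(-11*(-4)) = -270*44 = -11880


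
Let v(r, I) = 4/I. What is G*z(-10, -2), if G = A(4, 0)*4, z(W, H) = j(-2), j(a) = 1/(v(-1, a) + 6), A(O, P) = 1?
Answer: 1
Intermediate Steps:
j(a) = 1/(6 + 4/a) (j(a) = 1/(4/a + 6) = 1/(6 + 4/a))
z(W, H) = 1/4 (z(W, H) = (1/2)*(-2)/(2 + 3*(-2)) = (1/2)*(-2)/(2 - 6) = (1/2)*(-2)/(-4) = (1/2)*(-2)*(-1/4) = 1/4)
G = 4 (G = 1*4 = 4)
G*z(-10, -2) = 4*(1/4) = 1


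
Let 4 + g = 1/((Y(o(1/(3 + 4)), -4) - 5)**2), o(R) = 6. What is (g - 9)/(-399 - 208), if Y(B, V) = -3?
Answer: 831/38848 ≈ 0.021391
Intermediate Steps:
g = -255/64 (g = -4 + 1/((-3 - 5)**2) = -4 + 1/((-8)**2) = -4 + 1/64 = -255/64 ≈ -3.9844)
(g - 9)/(-399 - 208) = (-255/64 - 9)/(-399 - 208) = -831/64/(-607) = -831/64*(-1/607) = 831/38848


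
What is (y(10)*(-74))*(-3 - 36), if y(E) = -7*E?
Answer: -202020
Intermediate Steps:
(y(10)*(-74))*(-3 - 36) = (-7*10*(-74))*(-3 - 36) = -70*(-74)*(-39) = 5180*(-39) = -202020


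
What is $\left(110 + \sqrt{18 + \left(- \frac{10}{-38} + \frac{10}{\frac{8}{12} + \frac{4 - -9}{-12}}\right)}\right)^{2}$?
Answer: $\frac{\left(2090 + i \sqrt{2071}\right)^{2}}{361} \approx 12094.0 + 526.94 i$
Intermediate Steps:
$\left(110 + \sqrt{18 + \left(- \frac{10}{-38} + \frac{10}{\frac{8}{12} + \frac{4 - -9}{-12}}\right)}\right)^{2} = \left(110 + \sqrt{18 + \left(\left(-10\right) \left(- \frac{1}{38}\right) + \frac{10}{8 \cdot \frac{1}{12} + \left(4 + 9\right) \left(- \frac{1}{12}\right)}\right)}\right)^{2} = \left(110 + \sqrt{18 + \left(\frac{5}{19} + \frac{10}{\frac{2}{3} + 13 \left(- \frac{1}{12}\right)}\right)}\right)^{2} = \left(110 + \sqrt{18 + \left(\frac{5}{19} + \frac{10}{\frac{2}{3} - \frac{13}{12}}\right)}\right)^{2} = \left(110 + \sqrt{18 + \left(\frac{5}{19} + \frac{10}{- \frac{5}{12}}\right)}\right)^{2} = \left(110 + \sqrt{18 + \left(\frac{5}{19} + 10 \left(- \frac{12}{5}\right)\right)}\right)^{2} = \left(110 + \sqrt{18 + \left(\frac{5}{19} - 24\right)}\right)^{2} = \left(110 + \sqrt{18 - \frac{451}{19}}\right)^{2} = \left(110 + \sqrt{- \frac{109}{19}}\right)^{2} = \left(110 + \frac{i \sqrt{2071}}{19}\right)^{2}$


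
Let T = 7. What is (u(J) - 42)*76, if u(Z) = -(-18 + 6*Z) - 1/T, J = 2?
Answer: -19228/7 ≈ -2746.9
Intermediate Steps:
u(Z) = 125/7 - 6*Z (u(Z) = -(-18 + 6*Z) - 1/7 = -6*(-3 + Z) - 1*1/7 = (18 - 6*Z) - 1/7 = 125/7 - 6*Z)
(u(J) - 42)*76 = ((125/7 - 6*2) - 42)*76 = ((125/7 - 12) - 42)*76 = (41/7 - 42)*76 = -253/7*76 = -19228/7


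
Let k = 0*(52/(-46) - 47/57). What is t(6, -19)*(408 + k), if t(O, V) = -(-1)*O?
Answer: 2448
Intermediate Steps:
t(O, V) = O
k = 0 (k = 0*(52*(-1/46) - 47*1/57) = 0*(-26/23 - 47/57) = 0*(-2563/1311) = 0)
t(6, -19)*(408 + k) = 6*(408 + 0) = 6*408 = 2448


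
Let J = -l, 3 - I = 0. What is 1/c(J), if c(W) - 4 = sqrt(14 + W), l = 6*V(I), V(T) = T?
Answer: 1/5 - I/10 ≈ 0.2 - 0.1*I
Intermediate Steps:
I = 3 (I = 3 - 1*0 = 3 + 0 = 3)
l = 18 (l = 6*3 = 18)
J = -18 (J = -1*18 = -18)
c(W) = 4 + sqrt(14 + W)
1/c(J) = 1/(4 + sqrt(14 - 18)) = 1/(4 + sqrt(-4)) = 1/(4 + 2*I) = (4 - 2*I)/20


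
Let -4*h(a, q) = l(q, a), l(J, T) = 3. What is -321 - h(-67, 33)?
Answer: -1281/4 ≈ -320.25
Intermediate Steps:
h(a, q) = -¾ (h(a, q) = -¼*3 = -¾)
-321 - h(-67, 33) = -321 - 1*(-¾) = -321 + ¾ = -1281/4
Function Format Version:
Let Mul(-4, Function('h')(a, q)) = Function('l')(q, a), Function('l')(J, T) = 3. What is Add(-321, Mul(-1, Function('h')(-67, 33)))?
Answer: Rational(-1281, 4) ≈ -320.25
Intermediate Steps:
Function('h')(a, q) = Rational(-3, 4) (Function('h')(a, q) = Mul(Rational(-1, 4), 3) = Rational(-3, 4))
Add(-321, Mul(-1, Function('h')(-67, 33))) = Add(-321, Mul(-1, Rational(-3, 4))) = Add(-321, Rational(3, 4)) = Rational(-1281, 4)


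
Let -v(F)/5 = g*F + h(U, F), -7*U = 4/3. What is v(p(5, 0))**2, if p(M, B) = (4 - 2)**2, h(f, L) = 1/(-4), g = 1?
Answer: 5625/16 ≈ 351.56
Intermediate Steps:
U = -4/21 (U = -4/(7*3) = -1/7*4/3 = -4/21 ≈ -0.19048)
h(f, L) = -1/4
p(M, B) = 4 (p(M, B) = 2**2 = 4)
v(F) = 5/4 - 5*F (v(F) = -5*(1*F - 1/4) = -5*(F - 1/4) = -5*(-1/4 + F) = 5/4 - 5*F)
v(p(5, 0))**2 = (5/4 - 5*4)**2 = (5/4 - 20)**2 = (-75/4)**2 = 5625/16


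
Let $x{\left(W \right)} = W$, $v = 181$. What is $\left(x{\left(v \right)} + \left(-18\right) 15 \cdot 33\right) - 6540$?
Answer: $-15269$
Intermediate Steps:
$\left(x{\left(v \right)} + \left(-18\right) 15 \cdot 33\right) - 6540 = \left(181 + \left(-18\right) 15 \cdot 33\right) - 6540 = \left(181 - 8910\right) - 6540 = -8729 - 6540 = -15269$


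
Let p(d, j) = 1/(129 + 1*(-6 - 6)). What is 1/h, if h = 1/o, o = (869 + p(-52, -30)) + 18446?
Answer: 2259856/117 ≈ 19315.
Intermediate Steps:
p(d, j) = 1/117 (p(d, j) = 1/(129 + 1*(-12)) = 1/(129 - 12) = 1/117)
o = 2259856/117 (o = (869 + 1/117) + 18446 = 101674/117 + 18446 = 2259856/117 ≈ 19315.)
h = 117/2259856 (h = 1/(2259856/117) = 117/2259856 ≈ 5.1773e-5)
1/h = 1/(117/2259856) = 2259856/117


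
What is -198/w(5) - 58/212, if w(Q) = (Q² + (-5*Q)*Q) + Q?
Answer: 18233/10070 ≈ 1.8106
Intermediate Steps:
w(Q) = Q - 4*Q² (w(Q) = (Q² - 5*Q²) + Q = -4*Q² + Q = Q - 4*Q²)
-198/w(5) - 58/212 = -198*1/(5*(1 - 4*5)) - 58/212 = -198*1/(5*(1 - 20)) - 58*1/212 = -198/(5*(-19)) - 29/106 = -198/(-95) - 29/106 = -198*(-1/95) - 29/106 = 198/95 - 29/106 = 18233/10070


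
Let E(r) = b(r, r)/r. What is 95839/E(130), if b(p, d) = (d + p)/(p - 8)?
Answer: 5846179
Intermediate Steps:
b(p, d) = (d + p)/(-8 + p)
E(r) = 2/(-8 + r) (E(r) = ((r + r)/(-8 + r))/r = ((2*r)/(-8 + r))/r = (2*r/(-8 + r))/r = 2/(-8 + r))
95839/E(130) = 95839/((2/(-8 + 130))) = 95839/((2/122)) = 95839/((2*(1/122))) = 95839/(1/61) = 95839*61 = 5846179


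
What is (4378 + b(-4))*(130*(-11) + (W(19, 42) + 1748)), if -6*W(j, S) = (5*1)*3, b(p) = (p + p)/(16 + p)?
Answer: 4143146/3 ≈ 1.3810e+6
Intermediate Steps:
b(p) = 2*p/(16 + p) (b(p) = (2*p)/(16 + p) = 2*p/(16 + p))
W(j, S) = -5/2 (W(j, S) = -5*1*3/6 = -5*3/6 = -⅙*15 = -5/2)
(4378 + b(-4))*(130*(-11) + (W(19, 42) + 1748)) = (4378 + 2*(-4)/(16 - 4))*(130*(-11) + (-5/2 + 1748)) = (4378 + 2*(-4)/12)*(-1430 + 3491/2) = (4378 + 2*(-4)*(1/12))*(631/2) = (4378 - ⅔)*(631/2) = (13132/3)*(631/2) = 4143146/3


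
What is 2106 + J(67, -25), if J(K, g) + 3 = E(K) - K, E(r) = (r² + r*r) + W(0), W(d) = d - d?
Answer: 11014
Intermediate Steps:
W(d) = 0
E(r) = 2*r² (E(r) = (r² + r*r) + 0 = (r² + r²) + 0 = 2*r² + 0 = 2*r²)
J(K, g) = -3 - K + 2*K² (J(K, g) = -3 + (2*K² - K) = -3 + (-K + 2*K²) = -3 - K + 2*K²)
2106 + J(67, -25) = 2106 + (-3 - 1*67 + 2*67²) = 2106 + (-3 - 67 + 2*4489) = 2106 + (-3 - 67 + 8978) = 2106 + 8908 = 11014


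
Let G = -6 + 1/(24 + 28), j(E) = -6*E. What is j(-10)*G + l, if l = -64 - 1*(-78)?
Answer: -4483/13 ≈ -344.85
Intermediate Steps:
l = 14 (l = -64 + 78 = 14)
G = -311/52 (G = -6 + 1/52 = -311/52 ≈ -5.9808)
j(-10)*G + l = -6*(-10)*(-311/52) + 14 = 60*(-311/52) + 14 = -4665/13 + 14 = -4483/13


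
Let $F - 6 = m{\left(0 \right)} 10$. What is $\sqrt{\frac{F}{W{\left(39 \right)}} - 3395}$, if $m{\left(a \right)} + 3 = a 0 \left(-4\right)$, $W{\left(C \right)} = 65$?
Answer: $\frac{i \sqrt{14345435}}{65} \approx 58.27 i$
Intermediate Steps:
$m{\left(a \right)} = -3$ ($m{\left(a \right)} = -3 + a 0 \left(-4\right) = -3 + 0 \left(-4\right) = -3 + 0 = -3$)
$F = -24$ ($F = 6 - 30 = -24$)
$\sqrt{\frac{F}{W{\left(39 \right)}} - 3395} = \sqrt{- \frac{24}{65} - 3395} = \sqrt{- \frac{220699}{65}} = \frac{i \sqrt{14345435}}{65}$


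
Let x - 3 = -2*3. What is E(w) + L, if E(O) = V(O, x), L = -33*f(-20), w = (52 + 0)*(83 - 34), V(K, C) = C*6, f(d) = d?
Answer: 642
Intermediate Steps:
x = -3 (x = 3 - 2*3 = 3 - 6 = -3)
V(K, C) = 6*C
w = 2548 (w = 52*49 = 2548)
L = 660 (L = -33*(-20) = 660)
E(O) = -18 (E(O) = 6*(-3) = -18)
E(w) + L = -18 + 660 = 642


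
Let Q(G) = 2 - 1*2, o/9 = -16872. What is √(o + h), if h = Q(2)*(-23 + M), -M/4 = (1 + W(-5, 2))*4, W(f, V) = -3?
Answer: 6*I*√4218 ≈ 389.68*I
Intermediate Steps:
o = -151848 (o = 9*(-16872) = -151848)
M = 32 (M = -4*(1 - 3)*4 = -(-8)*4 = -4*(-8) = 32)
Q(G) = 0 (Q(G) = 2 - 2 = 0)
h = 0 (h = 0*(-23 + 32) = 0*9 = 0)
√(o + h) = √(-151848 + 0) = √(-151848) = 6*I*√4218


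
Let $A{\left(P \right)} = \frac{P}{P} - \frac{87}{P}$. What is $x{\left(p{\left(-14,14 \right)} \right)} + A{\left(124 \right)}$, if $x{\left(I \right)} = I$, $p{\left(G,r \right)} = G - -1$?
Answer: $- \frac{1575}{124} \approx -12.702$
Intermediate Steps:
$p{\left(G,r \right)} = 1 + G$ ($p{\left(G,r \right)} = G + 1 = 1 + G$)
$A{\left(P \right)} = 1 - \frac{87}{P}$
$x{\left(p{\left(-14,14 \right)} \right)} + A{\left(124 \right)} = \left(1 - 14\right) + \frac{-87 + 124}{124} = -13 + \frac{1}{124} \cdot 37 = -13 + \frac{37}{124} = - \frac{1575}{124}$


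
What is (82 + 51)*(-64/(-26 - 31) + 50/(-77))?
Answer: 2078/33 ≈ 62.970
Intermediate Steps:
(82 + 51)*(-64/(-26 - 31) + 50/(-77)) = 133*(-64/(-57) + 50*(-1/77)) = 133*(-64*(-1/57) - 50/77) = 133*(64/57 - 50/77) = 133*(2078/4389) = 2078/33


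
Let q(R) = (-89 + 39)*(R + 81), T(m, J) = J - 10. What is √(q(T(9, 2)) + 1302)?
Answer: 2*I*√587 ≈ 48.456*I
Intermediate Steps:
T(m, J) = -10 + J
q(R) = -4050 - 50*R (q(R) = -50*(81 + R) = -4050 - 50*R)
√(q(T(9, 2)) + 1302) = √((-4050 - 50*(-10 + 2)) + 1302) = √((-4050 - 50*(-8)) + 1302) = √((-4050 + 400) + 1302) = √(-3650 + 1302) = √(-2348) = 2*I*√587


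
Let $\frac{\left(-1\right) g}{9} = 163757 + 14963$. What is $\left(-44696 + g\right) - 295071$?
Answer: $-1948247$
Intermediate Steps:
$g = -1608480$ ($g = - 9 \left(163757 + 14963\right) = \left(-9\right) 178720 = -1608480$)
$\left(-44696 + g\right) - 295071 = \left(-44696 - 1608480\right) - 295071 = -1653176 - 295071 = -1948247$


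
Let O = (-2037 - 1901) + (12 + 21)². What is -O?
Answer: 2849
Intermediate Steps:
O = -2849 (O = -3938 + 33² = -3938 + 1089 = -2849)
-O = -1*(-2849) = 2849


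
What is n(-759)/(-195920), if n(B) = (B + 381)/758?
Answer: 189/74253680 ≈ 2.5453e-6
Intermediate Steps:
n(B) = 381/758 + B/758 (n(B) = (381 + B)*(1/758) = 381/758 + B/758)
n(-759)/(-195920) = (381/758 + (1/758)*(-759))/(-195920) = (381/758 - 759/758)*(-1/195920) = -189/379*(-1/195920) = 189/74253680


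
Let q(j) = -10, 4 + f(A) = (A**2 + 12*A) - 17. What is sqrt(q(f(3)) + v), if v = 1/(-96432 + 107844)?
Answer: I*sqrt(36175723)/1902 ≈ 3.1623*I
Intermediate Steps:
f(A) = -21 + A**2 + 12*A (f(A) = -4 + ((A**2 + 12*A) - 17) = -4 + (-17 + A**2 + 12*A) = -21 + A**2 + 12*A)
v = 1/11412 ≈ 8.7627e-5
sqrt(q(f(3)) + v) = sqrt(-10 + 1/11412) = sqrt(-114119/11412) = I*sqrt(36175723)/1902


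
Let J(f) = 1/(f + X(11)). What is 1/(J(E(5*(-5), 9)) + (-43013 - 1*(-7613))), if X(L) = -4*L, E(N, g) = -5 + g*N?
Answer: -274/9699601 ≈ -2.8249e-5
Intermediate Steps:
E(N, g) = -5 + N*g
J(f) = 1/(-44 + f) (J(f) = 1/(f - 4*11) = 1/(f - 44) = 1/(-44 + f))
1/(J(E(5*(-5), 9)) + (-43013 - 1*(-7613))) = 1/(1/(-44 + (-5 + (5*(-5))*9)) + (-43013 - 1*(-7613))) = 1/(1/(-44 + (-5 - 25*9)) + (-43013 + 7613)) = 1/(1/(-44 + (-5 - 225)) - 35400) = 1/(1/(-44 - 230) - 35400) = 1/(1/(-274) - 35400) = 1/(-1/274 - 35400) = 1/(-9699601/274) = -274/9699601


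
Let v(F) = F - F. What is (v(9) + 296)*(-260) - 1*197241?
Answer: -274201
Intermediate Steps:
v(F) = 0
(v(9) + 296)*(-260) - 1*197241 = (0 + 296)*(-260) - 1*197241 = 296*(-260) - 197241 = -76960 - 197241 = -274201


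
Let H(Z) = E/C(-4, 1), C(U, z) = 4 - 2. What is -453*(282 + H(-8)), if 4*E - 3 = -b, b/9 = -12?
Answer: -1072251/8 ≈ -1.3403e+5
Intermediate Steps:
b = -108 (b = 9*(-12) = -108)
C(U, z) = 2
E = 111/4 (E = ¾ + (-1*(-108))/4 = ¾ + (¼)*108 = ¾ + 27 = 111/4 ≈ 27.750)
H(Z) = 111/8 (H(Z) = (111/4)/2 = (111/4)*(½) = 111/8)
-453*(282 + H(-8)) = -453*(282 + 111/8) = -453*2367/8 = -1072251/8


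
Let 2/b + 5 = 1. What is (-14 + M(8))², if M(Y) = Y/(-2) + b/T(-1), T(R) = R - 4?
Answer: 32041/100 ≈ 320.41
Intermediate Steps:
b = -½ (b = 2/(-5 + 1) = 2/(-4) = 2*(-¼) = -½ ≈ -0.50000)
T(R) = -4 + R
M(Y) = ⅒ - Y/2 (M(Y) = Y/(-2) - 1/(2*(-4 - 1)) = Y*(-½) - ½/(-5) = -Y/2 - ½*(-⅕) = -Y/2 + ⅒ = ⅒ - Y/2)
(-14 + M(8))² = (-14 + (⅒ - ½*8))² = (-14 + (⅒ - 4))² = (-14 - 39/10)² = (-179/10)² = 32041/100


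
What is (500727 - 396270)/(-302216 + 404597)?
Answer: 34819/34127 ≈ 1.0203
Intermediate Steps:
(500727 - 396270)/(-302216 + 404597) = 104457/102381 = 104457*(1/102381) = 34819/34127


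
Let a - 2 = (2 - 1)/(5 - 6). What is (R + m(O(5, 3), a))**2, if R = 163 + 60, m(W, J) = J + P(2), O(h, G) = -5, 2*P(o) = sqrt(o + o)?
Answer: 50625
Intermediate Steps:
P(o) = sqrt(2)*sqrt(o)/2 (P(o) = sqrt(o + o)/2 = sqrt(2*o)/2 = (sqrt(2)*sqrt(o))/2 = sqrt(2)*sqrt(o)/2)
a = 1 (a = 2 + (2 - 1)/(5 - 6) = 2 + 1/(-1) = 2 + 1*(-1) = 2 - 1 = 1)
m(W, J) = 1 + J (m(W, J) = J + sqrt(2)*sqrt(2)/2 = J + 1 = 1 + J)
R = 223
(R + m(O(5, 3), a))**2 = (223 + (1 + 1))**2 = (223 + 2)**2 = 225**2 = 50625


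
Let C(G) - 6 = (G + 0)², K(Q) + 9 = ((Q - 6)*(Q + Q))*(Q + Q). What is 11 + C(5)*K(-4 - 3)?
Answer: -79256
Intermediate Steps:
K(Q) = -9 + 4*Q²*(-6 + Q) (K(Q) = -9 + ((Q - 6)*(Q + Q))*(Q + Q) = -9 + ((-6 + Q)*(2*Q))*(2*Q) = -9 + (2*Q*(-6 + Q))*(2*Q) = -9 + 4*Q²*(-6 + Q))
C(G) = 6 + G² (C(G) = 6 + (G + 0)² = 6 + G²)
11 + C(5)*K(-4 - 3) = 11 + (6 + 5²)*(-9 - 24*(-4 - 3)² + 4*(-4 - 3)³) = 11 + (6 + 25)*(-9 - 24*(-7)² + 4*(-7)³) = 11 + 31*(-9 - 24*49 + 4*(-343)) = 11 + 31*(-9 - 1176 - 1372) = 11 + 31*(-2557) = 11 - 79267 = -79256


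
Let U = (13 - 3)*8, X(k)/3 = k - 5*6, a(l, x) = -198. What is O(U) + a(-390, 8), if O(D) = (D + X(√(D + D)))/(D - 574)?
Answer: -48901/247 - 6*√10/247 ≈ -198.06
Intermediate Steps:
X(k) = -90 + 3*k (X(k) = 3*(k - 5*6) = 3*(k - 30) = 3*(-30 + k) = -90 + 3*k)
U = 80 (U = 10*8 = 80)
O(D) = (-90 + D + 3*√2*√D)/(-574 + D) (O(D) = (D + (-90 + 3*√(D + D)))/(D - 574) = (D + (-90 + 3*√(2*D)))/(-574 + D) = (D + (-90 + 3*(√2*√D)))/(-574 + D) = (D + (-90 + 3*√2*√D))/(-574 + D) = (-90 + D + 3*√2*√D)/(-574 + D))
O(U) + a(-390, 8) = (-90 + 80 + 3*√2*√80)/(-574 + 80) - 198 = (-90 + 80 + 3*√2*(4*√5))/(-494) - 198 = -(-90 + 80 + 12*√10)/494 - 198 = -(-10 + 12*√10)/494 - 198 = (5/247 - 6*√10/247) - 198 = -48901/247 - 6*√10/247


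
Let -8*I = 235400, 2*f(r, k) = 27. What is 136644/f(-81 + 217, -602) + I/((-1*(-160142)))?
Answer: 14588030807/1441278 ≈ 10122.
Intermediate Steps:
f(r, k) = 27/2 (f(r, k) = (½)*27 = 27/2)
I = -29425 (I = -⅛*235400 = -29425)
136644/f(-81 + 217, -602) + I/((-1*(-160142))) = 136644/(27/2) - 29425/((-1*(-160142))) = 136644*(2/27) - 29425/160142 = 91096/9 - 29425*1/160142 = 91096/9 - 29425/160142 = 14588030807/1441278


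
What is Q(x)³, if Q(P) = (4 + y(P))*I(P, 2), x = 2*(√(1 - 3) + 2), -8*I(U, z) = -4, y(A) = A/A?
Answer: 125/8 ≈ 15.625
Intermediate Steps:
y(A) = 1
I(U, z) = ½ (I(U, z) = -⅛*(-4) = ½)
x = 4 + 2*I*√2 (x = 2*(√(-2) + 2) = 2*(I*√2 + 2) = 2*(2 + I*√2) = 4 + 2*I*√2 ≈ 4.0 + 2.8284*I)
Q(P) = 5/2 (Q(P) = (4 + 1)*(½) = 5*(½) = 5/2)
Q(x)³ = (5/2)³ = 125/8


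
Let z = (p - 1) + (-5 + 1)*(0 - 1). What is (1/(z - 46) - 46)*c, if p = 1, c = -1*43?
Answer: 83119/42 ≈ 1979.0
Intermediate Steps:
c = -43
z = 4 (z = (1 - 1) + (-5 + 1)*(0 - 1) = 0 - 4*(-1) = 0 + 4 = 4)
(1/(z - 46) - 46)*c = (1/(4 - 46) - 46)*(-43) = (1/(-42) - 46)*(-43) = (-1/42 - 46)*(-43) = -1933/42*(-43) = 83119/42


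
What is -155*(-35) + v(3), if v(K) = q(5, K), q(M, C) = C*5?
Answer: 5440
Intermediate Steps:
q(M, C) = 5*C
v(K) = 5*K
-155*(-35) + v(3) = -155*(-35) + 5*3 = 5425 + 15 = 5440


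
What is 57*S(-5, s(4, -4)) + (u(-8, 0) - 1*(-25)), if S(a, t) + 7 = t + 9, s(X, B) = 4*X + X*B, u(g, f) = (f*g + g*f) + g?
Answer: 131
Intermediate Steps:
u(g, f) = g + 2*f*g (u(g, f) = (f*g + f*g) + g = 2*f*g + g = g + 2*f*g)
s(X, B) = 4*X + B*X
S(a, t) = 2 + t (S(a, t) = -7 + (t + 9) = -7 + (9 + t) = 2 + t)
57*S(-5, s(4, -4)) + (u(-8, 0) - 1*(-25)) = 57*(2 + 4*(4 - 4)) + (-8*(1 + 2*0) - 1*(-25)) = 57*(2 + 4*0) + (-8*(1 + 0) + 25) = 57*(2 + 0) + (-8*1 + 25) = 57*2 + (-8 + 25) = 114 + 17 = 131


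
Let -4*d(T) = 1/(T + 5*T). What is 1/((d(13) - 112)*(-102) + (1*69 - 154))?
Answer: 52/589645 ≈ 8.8189e-5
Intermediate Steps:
d(T) = -1/(24*T) (d(T) = -1/(4*(T + 5*T)) = -1/(6*T)/4 = -1/(24*T))
1/((d(13) - 112)*(-102) + (1*69 - 154)) = 1/((-1/24/13 - 112)*(-102) + (1*69 - 154)) = 1/((-1/24*1/13 - 112)*(-102) + (69 - 154)) = 1/((-1/312 - 112)*(-102) - 85) = 1/(-34945/312*(-102) - 85) = 1/(594065/52 - 85) = 1/(589645/52) = 52/589645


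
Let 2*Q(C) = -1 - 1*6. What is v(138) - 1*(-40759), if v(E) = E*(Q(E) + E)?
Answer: 59320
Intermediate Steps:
Q(C) = -7/2 (Q(C) = (-1 - 1*6)/2 = (-1 - 6)/2 = (½)*(-7) = -7/2)
v(E) = E*(-7/2 + E)
v(138) - 1*(-40759) = (½)*138*(-7 + 2*138) - 1*(-40759) = (½)*138*(-7 + 276) + 40759 = (½)*138*269 + 40759 = 18561 + 40759 = 59320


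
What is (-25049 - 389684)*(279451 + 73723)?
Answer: -146472912542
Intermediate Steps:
(-25049 - 389684)*(279451 + 73723) = -414733*353174 = -146472912542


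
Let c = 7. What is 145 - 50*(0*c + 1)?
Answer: 95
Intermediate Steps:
145 - 50*(0*c + 1) = 145 - 50*(0*7 + 1) = 145 - 50*(0 + 1) = 145 - 50*1 = 145 - 50 = 95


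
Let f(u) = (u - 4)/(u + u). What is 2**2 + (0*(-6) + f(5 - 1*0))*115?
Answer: 31/2 ≈ 15.500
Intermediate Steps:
f(u) = (-4 + u)/(2*u) (f(u) = (-4 + u)/((2*u)) = (-4 + u)*(1/(2*u)) = (-4 + u)/(2*u))
2**2 + (0*(-6) + f(5 - 1*0))*115 = 2**2 + (0*(-6) + (-4 + (5 - 1*0))/(2*(5 - 1*0)))*115 = 4 + (0 + (-4 + (5 + 0))/(2*(5 + 0)))*115 = 4 + (0 + (1/2)*(-4 + 5)/5)*115 = 4 + (0 + (1/2)*(1/5)*1)*115 = 4 + (0 + 1/10)*115 = 4 + (1/10)*115 = 4 + 23/2 = 31/2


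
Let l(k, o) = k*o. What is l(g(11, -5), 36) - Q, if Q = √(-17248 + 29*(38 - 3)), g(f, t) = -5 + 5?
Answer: -I*√16233 ≈ -127.41*I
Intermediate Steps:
g(f, t) = 0
Q = I*√16233 (Q = √(-17248 + 29*35) = √(-17248 + 1015) = √(-16233) = I*√16233 ≈ 127.41*I)
l(g(11, -5), 36) - Q = 0*36 - I*√16233 = 0 - I*√16233 = -I*√16233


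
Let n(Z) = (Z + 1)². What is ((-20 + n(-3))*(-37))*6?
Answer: 3552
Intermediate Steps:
n(Z) = (1 + Z)²
((-20 + n(-3))*(-37))*6 = ((-20 + (1 - 3)²)*(-37))*6 = ((-20 + (-2)²)*(-37))*6 = ((-20 + 4)*(-37))*6 = -16*(-37)*6 = 592*6 = 3552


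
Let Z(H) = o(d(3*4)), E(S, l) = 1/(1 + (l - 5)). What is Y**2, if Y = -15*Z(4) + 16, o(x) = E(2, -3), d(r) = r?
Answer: 16129/49 ≈ 329.16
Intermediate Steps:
E(S, l) = 1/(-4 + l) (E(S, l) = 1/(1 + (-5 + l)) = 1/(-4 + l))
o(x) = -1/7 (o(x) = 1/(-4 - 3) = 1/(-7) = -1/7)
Z(H) = -1/7
Y = 127/7 (Y = -15*(-1/7) + 16 = 15/7 + 16 = 127/7 ≈ 18.143)
Y**2 = (127/7)**2 = 16129/49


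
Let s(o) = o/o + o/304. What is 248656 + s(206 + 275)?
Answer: 75592209/304 ≈ 2.4866e+5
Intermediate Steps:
s(o) = 1 + o/304 (s(o) = 1 + o*(1/304) = 1 + o/304)
248656 + s(206 + 275) = 248656 + (1 + (206 + 275)/304) = 248656 + (1 + (1/304)*481) = 248656 + (1 + 481/304) = 248656 + 785/304 = 75592209/304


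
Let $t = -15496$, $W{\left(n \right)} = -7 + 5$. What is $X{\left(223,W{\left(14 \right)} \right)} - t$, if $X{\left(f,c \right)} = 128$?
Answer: $15624$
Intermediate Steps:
$W{\left(n \right)} = -2$
$X{\left(223,W{\left(14 \right)} \right)} - t = 128 - -15496 = 128 + 15496 = 15624$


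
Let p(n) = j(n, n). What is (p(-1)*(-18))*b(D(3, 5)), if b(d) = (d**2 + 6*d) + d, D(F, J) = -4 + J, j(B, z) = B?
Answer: 144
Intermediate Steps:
p(n) = n
b(d) = d**2 + 7*d
(p(-1)*(-18))*b(D(3, 5)) = (-1*(-18))*((-4 + 5)*(7 + (-4 + 5))) = 18*(1*(7 + 1)) = 18*(1*8) = 18*8 = 144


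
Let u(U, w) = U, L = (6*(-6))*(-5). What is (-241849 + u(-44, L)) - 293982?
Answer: -535875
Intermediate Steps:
L = 180 (L = -36*(-5) = 180)
(-241849 + u(-44, L)) - 293982 = (-241849 - 44) - 293982 = -241893 - 293982 = -535875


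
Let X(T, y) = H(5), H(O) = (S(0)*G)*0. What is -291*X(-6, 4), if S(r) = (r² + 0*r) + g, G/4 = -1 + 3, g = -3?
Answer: 0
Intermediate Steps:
G = 8 (G = 4*(-1 + 3) = 4*2 = 8)
S(r) = -3 + r² (S(r) = (r² + 0*r) - 3 = (r² + 0) - 3 = r² - 3 = -3 + r²)
H(O) = 0 (H(O) = ((-3 + 0²)*8)*0 = ((-3 + 0)*8)*0 = -3*8*0 = -24*0 = 0)
X(T, y) = 0
-291*X(-6, 4) = -291*0 = 0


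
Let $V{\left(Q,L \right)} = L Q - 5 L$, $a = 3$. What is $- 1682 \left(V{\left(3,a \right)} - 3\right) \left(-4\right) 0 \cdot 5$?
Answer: $0$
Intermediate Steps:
$V{\left(Q,L \right)} = - 5 L + L Q$
$- 1682 \left(V{\left(3,a \right)} - 3\right) \left(-4\right) 0 \cdot 5 = - 1682 \left(3 \left(-5 + 3\right) - 3\right) \left(-4\right) 0 \cdot 5 = - 1682 \left(3 \left(-2\right) - 3\right) 0 \cdot 5 = - 1682 \left(-6 - 3\right) 0 = - 1682 \left(\left(-9\right) 0\right) = \left(-1682\right) 0 = 0$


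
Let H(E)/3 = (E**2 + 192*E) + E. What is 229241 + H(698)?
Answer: 2094995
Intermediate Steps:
H(E) = 3*E**2 + 579*E (H(E) = 3*((E**2 + 192*E) + E) = 3*(E**2 + 193*E) = 3*E**2 + 579*E)
229241 + H(698) = 229241 + 3*698*(193 + 698) = 229241 + 3*698*891 = 229241 + 1865754 = 2094995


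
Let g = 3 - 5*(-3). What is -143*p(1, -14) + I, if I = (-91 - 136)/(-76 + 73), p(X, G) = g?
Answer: -7495/3 ≈ -2498.3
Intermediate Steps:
g = 18 (g = 3 + 15 = 18)
p(X, G) = 18
I = 227/3 (I = -227/(-3) = -227*(-1/3) = 227/3 ≈ 75.667)
-143*p(1, -14) + I = -143*18 + 227/3 = -2574 + 227/3 = -7495/3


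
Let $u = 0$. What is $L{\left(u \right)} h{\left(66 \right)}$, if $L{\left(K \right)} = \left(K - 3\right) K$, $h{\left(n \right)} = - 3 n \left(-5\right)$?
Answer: $0$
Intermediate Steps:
$h{\left(n \right)} = 15 n$
$L{\left(K \right)} = K \left(-3 + K\right)$ ($L{\left(K \right)} = \left(-3 + K\right) K = K \left(-3 + K\right)$)
$L{\left(u \right)} h{\left(66 \right)} = 0 \left(-3 + 0\right) 15 \cdot 66 = 0 \left(-3\right) 990 = 0 \cdot 990 = 0$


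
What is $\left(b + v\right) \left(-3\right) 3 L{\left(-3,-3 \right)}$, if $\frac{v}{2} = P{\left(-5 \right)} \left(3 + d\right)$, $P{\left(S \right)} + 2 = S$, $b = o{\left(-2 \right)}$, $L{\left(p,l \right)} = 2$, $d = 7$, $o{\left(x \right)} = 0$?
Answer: $2520$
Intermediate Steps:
$b = 0$
$P{\left(S \right)} = -2 + S$
$v = -140$ ($v = 2 \left(-2 - 5\right) \left(3 + 7\right) = 2 \left(\left(-7\right) 10\right) = 2 \left(-70\right) = -140$)
$\left(b + v\right) \left(-3\right) 3 L{\left(-3,-3 \right)} = \left(0 - 140\right) \left(-3\right) 3 \cdot 2 = - 140 \left(\left(-9\right) 2\right) = \left(-140\right) \left(-18\right) = 2520$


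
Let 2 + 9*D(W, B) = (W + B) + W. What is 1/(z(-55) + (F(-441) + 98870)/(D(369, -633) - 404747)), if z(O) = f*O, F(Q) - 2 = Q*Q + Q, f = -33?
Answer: 910655/1652179773 ≈ 0.00055118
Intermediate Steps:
F(Q) = 2 + Q + Q² (F(Q) = 2 + (Q*Q + Q) = 2 + (Q² + Q) = 2 + (Q + Q²) = 2 + Q + Q²)
z(O) = -33*O
D(W, B) = -2/9 + B/9 + 2*W/9 (D(W, B) = -2/9 + ((W + B) + W)/9 = -2/9 + ((B + W) + W)/9 = -2/9 + (B + 2*W)/9 = -2/9 + (B/9 + 2*W/9) = -2/9 + B/9 + 2*W/9)
1/(z(-55) + (F(-441) + 98870)/(D(369, -633) - 404747)) = 1/(-33*(-55) + ((2 - 441 + (-441)²) + 98870)/((-2/9 + (⅑)*(-633) + (2/9)*369) - 404747)) = 1/(1815 + ((2 - 441 + 194481) + 98870)/((-2/9 - 211/3 + 82) - 404747)) = 1/(1815 + (194042 + 98870)/(103/9 - 404747)) = 1/(1815 + 292912/(-3642620/9)) = 1/(1815 + 292912*(-9/3642620)) = 1/(1815 - 659052/910655) = 1/(1652179773/910655) = 910655/1652179773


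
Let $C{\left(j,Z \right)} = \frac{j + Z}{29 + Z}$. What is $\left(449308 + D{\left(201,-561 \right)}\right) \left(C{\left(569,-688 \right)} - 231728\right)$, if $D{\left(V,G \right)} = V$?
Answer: $- \frac{68643904911197}{659} \approx -1.0416 \cdot 10^{11}$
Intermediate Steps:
$C{\left(j,Z \right)} = \frac{Z + j}{29 + Z}$
$\left(449308 + D{\left(201,-561 \right)}\right) \left(C{\left(569,-688 \right)} - 231728\right) = \left(449308 + 201\right) \left(\frac{-688 + 569}{29 - 688} - 231728\right) = 449509 \left(\frac{1}{-659} \left(-119\right) - 231728\right) = 449509 \left(\left(- \frac{1}{659}\right) \left(-119\right) - 231728\right) = 449509 \left(\frac{119}{659} - 231728\right) = 449509 \left(- \frac{152708633}{659}\right) = - \frac{68643904911197}{659}$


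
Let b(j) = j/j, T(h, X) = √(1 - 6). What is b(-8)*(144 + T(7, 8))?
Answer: 144 + I*√5 ≈ 144.0 + 2.2361*I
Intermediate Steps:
T(h, X) = I*√5 (T(h, X) = √(-5) = I*√5)
b(j) = 1
b(-8)*(144 + T(7, 8)) = 1*(144 + I*√5) = 144 + I*√5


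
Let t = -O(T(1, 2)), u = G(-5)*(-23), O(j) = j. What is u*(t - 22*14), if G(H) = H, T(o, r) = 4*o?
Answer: -35880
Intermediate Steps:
u = 115 (u = -5*(-23) = 115)
t = -4 ≈ -4.0000
u*(t - 22*14) = 115*(-4 - 22*14) = 115*(-4 - 308) = 115*(-312) = -35880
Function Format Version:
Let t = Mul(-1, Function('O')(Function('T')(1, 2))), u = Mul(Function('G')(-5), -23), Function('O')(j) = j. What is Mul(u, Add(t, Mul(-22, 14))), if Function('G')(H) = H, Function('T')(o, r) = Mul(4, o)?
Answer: -35880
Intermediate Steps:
u = 115 (u = Mul(-5, -23) = 115)
t = -4 (t = Mul(-1, Mul(4, 1)) = Mul(-1, 4) = -4)
Mul(u, Add(t, Mul(-22, 14))) = Mul(115, Add(-4, Mul(-22, 14))) = Mul(115, Add(-4, -308)) = Mul(115, -312) = -35880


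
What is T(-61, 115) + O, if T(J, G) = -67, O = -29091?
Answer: -29158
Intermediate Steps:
T(-61, 115) + O = -67 - 29091 = -29158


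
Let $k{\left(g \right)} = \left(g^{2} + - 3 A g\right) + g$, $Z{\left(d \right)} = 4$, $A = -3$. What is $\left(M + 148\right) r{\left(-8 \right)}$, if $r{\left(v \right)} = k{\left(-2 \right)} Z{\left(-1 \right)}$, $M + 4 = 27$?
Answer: $-10944$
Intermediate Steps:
$M = 23$ ($M = -4 + 27 = 23$)
$k{\left(g \right)} = g^{2} + 10 g$ ($k{\left(g \right)} = \left(g^{2} + \left(-3\right) \left(-3\right) g\right) + g = \left(g^{2} + 9 g\right) + g = g^{2} + 10 g$)
$r{\left(v \right)} = -64$ ($r{\left(v \right)} = - 2 \left(10 - 2\right) 4 = \left(-2\right) 8 \cdot 4 = \left(-16\right) 4 = -64$)
$\left(M + 148\right) r{\left(-8 \right)} = \left(23 + 148\right) \left(-64\right) = 171 \left(-64\right) = -10944$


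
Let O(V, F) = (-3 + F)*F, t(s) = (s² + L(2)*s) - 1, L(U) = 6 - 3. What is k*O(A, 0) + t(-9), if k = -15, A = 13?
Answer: 53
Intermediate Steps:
L(U) = 3
t(s) = -1 + s² + 3*s (t(s) = (s² + 3*s) - 1 = -1 + s² + 3*s)
O(V, F) = F*(-3 + F)
k*O(A, 0) + t(-9) = -0*(-3 + 0) + (-1 + (-9)² + 3*(-9)) = -0*(-3) + (-1 + 81 - 27) = -15*0 + 53 = 0 + 53 = 53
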